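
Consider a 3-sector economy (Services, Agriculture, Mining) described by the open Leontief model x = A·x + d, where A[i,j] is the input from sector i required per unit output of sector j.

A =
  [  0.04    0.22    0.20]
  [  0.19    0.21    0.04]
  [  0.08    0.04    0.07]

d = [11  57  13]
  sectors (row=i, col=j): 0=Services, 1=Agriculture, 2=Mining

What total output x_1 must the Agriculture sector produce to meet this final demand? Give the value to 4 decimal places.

Form M = I − A:
  [  0.96   -0.22   -0.20]
  [ -0.19    0.79   -0.04]
  [ -0.08   -0.04    0.93]
Leontief inverse L = M⁻¹:
  [  1.1278    0.3271    0.2566]
  [  0.2768    1.3488    0.1175]
  [  0.1089    0.0861    1.1024]
Total output x = L · d:
  x_0 = 1.1278·11 + 0.3271·57 + 0.2566·13 = 34.3837
  x_1 = 0.2768·11 + 1.3488·57 + 0.1175·13 = 81.4563
  x_2 = 0.1089·11 + 0.0861·57 + 1.1024·13 = 20.4397

81.4563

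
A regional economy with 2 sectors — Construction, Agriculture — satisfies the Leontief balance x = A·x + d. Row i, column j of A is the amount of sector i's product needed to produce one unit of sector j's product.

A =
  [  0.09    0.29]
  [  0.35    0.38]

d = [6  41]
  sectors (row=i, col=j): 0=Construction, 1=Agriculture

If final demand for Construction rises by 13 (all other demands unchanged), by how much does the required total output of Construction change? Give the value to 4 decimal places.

Form M = I − A:
  [  0.91   -0.29]
  [ -0.35    0.62]
Leontief inverse L = M⁻¹:
  [  1.3400    0.6268]
  [  0.7564    1.9667]
Total output x = L · d:
  x_0 = 1.3400·6 + 0.6268·41 = 33.7368
  x_1 = 0.7564·6 + 1.9667·41 = 85.1740
Δx_0 = L[0,0] · Δd_0 = 1.3400 · 13 = 17.4195

17.4195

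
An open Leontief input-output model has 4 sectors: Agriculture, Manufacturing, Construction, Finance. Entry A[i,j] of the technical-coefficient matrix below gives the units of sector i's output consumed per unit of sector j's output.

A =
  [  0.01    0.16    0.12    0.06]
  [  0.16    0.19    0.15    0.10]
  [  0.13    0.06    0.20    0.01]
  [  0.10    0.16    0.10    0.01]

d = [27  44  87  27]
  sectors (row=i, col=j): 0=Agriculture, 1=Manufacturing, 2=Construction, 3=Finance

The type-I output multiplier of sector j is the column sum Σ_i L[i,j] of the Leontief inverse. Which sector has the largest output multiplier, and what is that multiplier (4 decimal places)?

Form M = I − A:
  [  0.99   -0.16   -0.12   -0.06]
  [ -0.16    0.81   -0.15   -0.10]
  [ -0.13   -0.06    0.80   -0.01]
  [ -0.10   -0.16   -0.10    0.99]
Leontief inverse L = M⁻¹:
  [  1.0891    0.2500    0.2219    0.0935]
  [  0.2736    1.3424    0.3122    0.1553]
  [  0.1997    0.1445    1.3120    0.0400]
  [  0.1744    0.2568    0.2054    1.0487]
Total output x = L · d:
  x_0 = 1.0891·27 + 0.2500·44 + 0.2219·87 + 0.0935·27 = 62.2405
  x_1 = 0.2736·27 + 1.3424·44 + 0.3122·87 + 0.1553·27 = 97.8078
  x_2 = 0.1997·27 + 0.1445·44 + 1.3120·87 + 0.0400·27 = 126.9771
  x_3 = 0.1744·27 + 0.2568·44 + 0.2054·87 + 1.0487·27 = 62.1929
Output multipliers (column sums of L):
  Agriculture: 1.7368
  Manufacturing: 1.9938
  Construction: 2.0515
  Finance: 1.3375

Construction (2.0515)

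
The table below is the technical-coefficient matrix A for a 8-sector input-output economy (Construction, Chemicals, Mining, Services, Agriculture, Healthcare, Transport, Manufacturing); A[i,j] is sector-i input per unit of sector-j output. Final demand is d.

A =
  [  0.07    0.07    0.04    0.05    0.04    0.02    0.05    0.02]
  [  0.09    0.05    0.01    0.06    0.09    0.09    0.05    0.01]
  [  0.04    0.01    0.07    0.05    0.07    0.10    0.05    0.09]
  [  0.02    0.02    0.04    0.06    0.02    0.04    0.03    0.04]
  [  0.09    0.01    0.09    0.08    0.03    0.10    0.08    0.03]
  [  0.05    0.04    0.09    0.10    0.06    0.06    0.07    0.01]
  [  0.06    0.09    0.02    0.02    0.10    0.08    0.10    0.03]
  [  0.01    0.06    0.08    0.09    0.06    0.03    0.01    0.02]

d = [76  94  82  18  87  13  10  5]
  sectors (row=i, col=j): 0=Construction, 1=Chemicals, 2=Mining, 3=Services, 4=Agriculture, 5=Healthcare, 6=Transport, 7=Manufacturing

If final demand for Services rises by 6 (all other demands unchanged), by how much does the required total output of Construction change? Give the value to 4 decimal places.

Form M = I − A:
  [  0.93   -0.07   -0.04   -0.05   -0.04   -0.02   -0.05   -0.02]
  [ -0.09    0.95   -0.01   -0.06   -0.09   -0.09   -0.05   -0.01]
  [ -0.04   -0.01    0.93   -0.05   -0.07   -0.10   -0.05   -0.09]
  [ -0.02   -0.02   -0.04    0.94   -0.02   -0.04   -0.03   -0.04]
  [ -0.09   -0.01   -0.09   -0.08    0.97   -0.10   -0.08   -0.03]
  [ -0.05   -0.04   -0.09   -0.10   -0.06    0.94   -0.07   -0.01]
  [ -0.06   -0.09   -0.02   -0.02   -0.10   -0.08    0.90   -0.03]
  [ -0.01   -0.06   -0.08   -0.09   -0.06   -0.03   -0.01    0.98]
Leontief inverse L = M⁻¹:
  [  1.1063    0.0981    0.0709    0.0875    0.0767    0.0609    0.0858    0.0393]
  [  0.1367    1.0842    0.0536    0.1107    0.1331    0.1406    0.0976    0.0318]
  [  0.0820    0.0444    1.1224    0.1067    0.1175    0.1544    0.0967    0.1177]
  [  0.0423    0.0389    0.0662    1.0899    0.0460    0.0694    0.0546    0.0556]
  [  0.1357    0.0485    0.1399    0.1349    1.0808    0.1563    0.1314    0.0603]
  [  0.0947    0.0735    0.1358    0.1512    0.1074    1.1166    0.1188    0.0396]
  [  0.1151    0.1314    0.0680    0.0763    0.1548    0.1422    1.1566    0.0546]
  [  0.0426    0.0811    0.1151    0.1301    0.0938    0.0734    0.0432    1.0429]
Total output x = L · d:
  x_0 = 1.1063·76 + 0.0981·94 + 0.0709·82 + 0.0875·18 + 0.0767·87 + 0.0609·13 + 0.0858·10 + 0.0393·5 = 109.2105
  x_1 = 0.1367·76 + 1.0842·94 + 0.0536·82 + 0.1107·18 + 0.1331·87 + 0.1406·13 + 0.0976·10 + 0.0318·5 = 133.2352
  x_2 = 0.0820·76 + 0.0444·94 + 1.1224·82 + 0.1067·18 + 0.1175·87 + 0.1544·13 + 0.0967·10 + 0.1177·5 = 118.1538
  x_3 = 0.0423·76 + 0.0389·94 + 0.0662·82 + 1.0899·18 + 0.0460·87 + 0.0694·13 + 0.0546·10 + 0.0556·5 = 37.6437
  x_4 = 0.1357·76 + 0.0485·94 + 0.1399·82 + 0.1349·18 + 1.0808·87 + 0.1563·13 + 0.1314·10 + 0.0603·5 = 126.4598
  x_5 = 0.0947·76 + 0.0735·94 + 0.1358·82 + 0.1512·18 + 0.1074·87 + 1.1166·13 + 0.1188·10 + 0.0396·5 = 53.2066
  x_6 = 0.1151·76 + 0.1314·94 + 0.0680·82 + 0.0763·18 + 0.1548·87 + 0.1422·13 + 1.1566·10 + 0.0546·5 = 55.2051
  x_7 = 0.0426·76 + 0.0811·94 + 0.1151·82 + 0.1301·18 + 0.0938·87 + 0.0734·13 + 0.0432·10 + 1.0429·5 = 37.4105
Δx_0 = L[0,3] · Δd_3 = 0.0875 · 6 = 0.5248

0.5248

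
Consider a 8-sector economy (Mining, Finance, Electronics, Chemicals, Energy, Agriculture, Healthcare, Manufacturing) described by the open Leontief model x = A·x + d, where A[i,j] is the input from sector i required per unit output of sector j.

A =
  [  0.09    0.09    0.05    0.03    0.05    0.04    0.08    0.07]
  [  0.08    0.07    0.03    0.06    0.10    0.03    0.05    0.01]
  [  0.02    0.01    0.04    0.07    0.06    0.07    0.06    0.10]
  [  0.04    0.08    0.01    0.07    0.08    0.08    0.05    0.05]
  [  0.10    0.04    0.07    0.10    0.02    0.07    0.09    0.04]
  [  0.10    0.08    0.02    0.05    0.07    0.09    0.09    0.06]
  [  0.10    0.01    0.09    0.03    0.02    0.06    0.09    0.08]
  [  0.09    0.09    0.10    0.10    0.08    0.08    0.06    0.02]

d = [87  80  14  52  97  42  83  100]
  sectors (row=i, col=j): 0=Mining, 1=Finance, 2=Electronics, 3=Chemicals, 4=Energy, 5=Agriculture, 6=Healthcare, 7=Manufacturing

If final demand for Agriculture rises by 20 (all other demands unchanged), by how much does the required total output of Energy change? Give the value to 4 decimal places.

2.7602

Form M = I − A:
  [  0.91   -0.09   -0.05   -0.03   -0.05   -0.04   -0.08   -0.07]
  [ -0.08    0.93   -0.03   -0.06   -0.10   -0.03   -0.05   -0.01]
  [ -0.02   -0.01    0.96   -0.07   -0.06   -0.07   -0.06   -0.10]
  [ -0.04   -0.08   -0.01    0.93   -0.08   -0.08   -0.05   -0.05]
  [ -0.10   -0.04   -0.07   -0.10    0.98   -0.07   -0.09   -0.04]
  [ -0.10   -0.08   -0.02   -0.05   -0.07    0.91   -0.09   -0.06]
  [ -0.10   -0.01   -0.09   -0.03   -0.02   -0.06    0.91   -0.08]
  [ -0.09   -0.09   -0.10   -0.10   -0.08   -0.08   -0.06    0.98]
Leontief inverse L = M⁻¹:
  [  1.1703    0.1492    0.1037    0.0905    0.1091    0.1015    0.1519    0.1234]
  [  0.1482    1.1201    0.0727    0.1125    0.1482    0.0826    0.1120    0.0554]
  [  0.0899    0.0630    1.0875    0.1277    0.1119    0.1306    0.1238    0.1472]
  [  0.1156    0.1373    0.0559    1.1283    0.1357    0.1397    0.1170    0.0966]
  [  0.1811    0.1027    0.1222    0.1617    1.0823    0.1380    0.1658    0.1009]
  [  0.1934    0.1488    0.0788    0.1173    0.1357    1.1611    0.1730    0.1201]
  [  0.1758    0.0657    0.1434    0.0877    0.0753    0.1231    1.1609    0.1377]
  [  0.1834    0.1616    0.1581    0.1749    0.1529    0.1581    0.1475    1.0882]
Total output x = L · d:
  x_0 = 1.1703·87 + 0.1492·80 + 0.1037·14 + 0.0905·52 + 0.1091·97 + 0.1015·42 + 0.1519·83 + 0.1234·100 = 159.7006
  x_1 = 0.1482·87 + 1.1201·80 + 0.0727·14 + 0.1125·52 + 0.1482·97 + 0.0826·42 + 0.1120·83 + 0.0554·100 = 142.0468
  x_2 = 0.0899·87 + 0.0630·80 + 1.0875·14 + 0.1277·52 + 0.1119·97 + 0.1306·42 + 0.1238·83 + 0.1472·100 = 76.0544
  x_3 = 0.1156·87 + 0.1373·80 + 0.0559·14 + 1.1283·52 + 0.1357·97 + 0.1397·42 + 0.1170·83 + 0.0966·100 = 118.8932
  x_4 = 0.1811·87 + 0.1027·80 + 0.1222·14 + 0.1617·52 + 1.0823·97 + 0.1380·42 + 0.1658·83 + 0.1009·100 = 168.7197
  x_5 = 0.1934·87 + 0.1488·80 + 0.0788·14 + 0.1173·52 + 0.1357·97 + 1.1611·42 + 0.1730·83 + 0.1201·100 = 124.2292
  x_6 = 0.1758·87 + 0.0657·80 + 0.1434·14 + 0.0877·52 + 0.0753·97 + 0.1231·42 + 1.1609·83 + 0.1377·100 = 149.7236
  x_7 = 0.1834·87 + 0.1616·80 + 0.1581·14 + 0.1749·52 + 0.1529·97 + 0.1581·42 + 0.1475·83 + 1.0882·100 = 182.7259
Δx_4 = L[4,5] · Δd_5 = 0.1380 · 20 = 2.7602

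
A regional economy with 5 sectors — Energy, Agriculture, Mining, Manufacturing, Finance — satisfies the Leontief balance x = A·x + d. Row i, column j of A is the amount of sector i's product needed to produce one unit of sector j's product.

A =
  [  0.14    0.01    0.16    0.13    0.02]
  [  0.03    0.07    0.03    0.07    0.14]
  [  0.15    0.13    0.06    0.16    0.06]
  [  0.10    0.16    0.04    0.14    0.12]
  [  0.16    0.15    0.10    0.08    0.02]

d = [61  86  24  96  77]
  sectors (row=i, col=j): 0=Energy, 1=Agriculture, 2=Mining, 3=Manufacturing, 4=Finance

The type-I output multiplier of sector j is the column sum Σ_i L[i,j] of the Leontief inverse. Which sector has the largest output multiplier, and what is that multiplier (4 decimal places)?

Manufacturing (2.1296)

Form M = I − A:
  [  0.86   -0.01   -0.16   -0.13   -0.02]
  [ -0.03    0.93   -0.03   -0.07   -0.14]
  [ -0.15   -0.13    0.94   -0.16   -0.06]
  [ -0.10   -0.16   -0.04    0.86   -0.12]
  [ -0.16   -0.15   -0.10   -0.08    0.98]
Leontief inverse L = M⁻¹:
  [  1.2525    0.1032    0.2362    0.2496    0.0853]
  [  0.1052    1.1422    0.0803    0.1413    0.1875]
  [  0.2679    0.2353    1.1444    0.2860    0.1442]
  [  0.2147    0.2686    0.1204    1.2585    0.2042]
  [  0.2654    0.2376    0.1775    0.1943    1.0944]
Total output x = L · d:
  x_0 = 1.2525·61 + 0.1032·86 + 0.2362·24 + 0.2496·96 + 0.0853·77 = 121.4761
  x_1 = 0.1052·61 + 1.1422·86 + 0.0803·24 + 0.1413·96 + 0.1875·77 = 134.5692
  x_2 = 0.2679·61 + 0.2353·86 + 1.1444·24 + 0.2860·96 + 0.1442·77 = 102.6003
  x_3 = 0.2147·61 + 0.2686·86 + 0.1204·24 + 1.2585·96 + 0.2042·77 = 175.6275
  x_4 = 0.2654·61 + 0.2376·86 + 0.1775·24 + 0.1943·96 + 1.0944·77 = 143.8079
Output multipliers (column sums of L):
  Energy: 2.1057
  Agriculture: 1.9869
  Mining: 1.7588
  Manufacturing: 2.1296
  Finance: 1.7157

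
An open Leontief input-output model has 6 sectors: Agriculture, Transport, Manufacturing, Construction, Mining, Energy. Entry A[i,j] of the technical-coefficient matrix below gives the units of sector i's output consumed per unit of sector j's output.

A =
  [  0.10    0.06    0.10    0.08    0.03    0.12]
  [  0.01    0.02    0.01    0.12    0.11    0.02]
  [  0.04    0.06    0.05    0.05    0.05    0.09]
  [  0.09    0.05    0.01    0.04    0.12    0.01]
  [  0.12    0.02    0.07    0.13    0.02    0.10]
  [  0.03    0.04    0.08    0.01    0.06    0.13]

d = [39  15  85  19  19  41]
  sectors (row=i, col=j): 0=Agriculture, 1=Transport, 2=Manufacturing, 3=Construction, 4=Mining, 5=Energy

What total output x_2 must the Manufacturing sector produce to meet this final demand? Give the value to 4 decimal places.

Form M = I − A:
  [  0.90   -0.06   -0.10   -0.08   -0.03   -0.12]
  [ -0.01    0.98   -0.01   -0.12   -0.11   -0.02]
  [ -0.04   -0.06    0.95   -0.05   -0.05   -0.09]
  [ -0.09   -0.05   -0.01    0.96   -0.12   -0.01]
  [ -0.12   -0.02   -0.07   -0.13    0.98   -0.10]
  [ -0.03   -0.04   -0.08   -0.01   -0.06    0.87]
Leontief inverse L = M⁻¹:
  [  1.1483    0.0949    0.1448    0.1279    0.0803    0.1862]
  [  0.0492    1.0384    0.0326    0.1554    0.1419    0.0521]
  [  0.0733    0.0822    1.0797    0.0856    0.0853    0.1345]
  [  0.1330    0.0713    0.0418    1.0848    0.1503    0.0541]
  [  0.1708    0.0546    0.1127    0.1733    1.0686    0.1613]
  [  0.0619    0.0632    0.1140    0.0438    0.0926    1.1824]
Total output x = L · d:
  x_0 = 1.1483·39 + 0.0949·15 + 0.1448·85 + 0.1279·19 + 0.0803·19 + 0.1862·41 = 70.1087
  x_1 = 0.0492·39 + 1.0384·15 + 0.0326·85 + 0.1554·19 + 0.1419·19 + 0.0521·41 = 28.0495
  x_2 = 0.0733·39 + 0.0822·15 + 1.0797·85 + 0.0856·19 + 0.0853·19 + 0.1345·41 = 104.6278
  x_3 = 0.1330·39 + 0.0713·15 + 0.0418·85 + 1.0848·19 + 0.1503·19 + 0.0541·41 = 35.4918
  x_4 = 0.1708·39 + 0.0546·15 + 0.1127·85 + 0.1733·19 + 1.0686·19 + 0.1613·41 = 47.2696
  x_5 = 0.0619·39 + 0.0632·15 + 0.1140·85 + 0.0438·19 + 0.0926·19 + 1.1824·41 = 64.1225

104.6278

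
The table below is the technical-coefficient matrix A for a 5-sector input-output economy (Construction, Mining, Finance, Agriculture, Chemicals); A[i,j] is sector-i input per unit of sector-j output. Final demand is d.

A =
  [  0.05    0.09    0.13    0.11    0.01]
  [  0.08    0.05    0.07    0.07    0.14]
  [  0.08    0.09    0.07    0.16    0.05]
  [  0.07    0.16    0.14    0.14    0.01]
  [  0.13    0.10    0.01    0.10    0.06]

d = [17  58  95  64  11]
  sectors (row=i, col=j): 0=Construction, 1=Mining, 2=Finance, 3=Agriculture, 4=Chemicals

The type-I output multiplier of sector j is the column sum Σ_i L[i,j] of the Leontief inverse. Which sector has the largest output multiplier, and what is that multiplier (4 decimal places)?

Form M = I − A:
  [  0.95   -0.09   -0.13   -0.11   -0.01]
  [ -0.08    0.95   -0.07   -0.07   -0.14]
  [ -0.08   -0.09    0.93   -0.16   -0.05]
  [ -0.07   -0.16   -0.14    0.86   -0.01]
  [ -0.13   -0.10   -0.01   -0.10    0.94]
Leontief inverse L = M⁻¹:
  [  1.1039    0.1614    0.1966    0.1965    0.0483]
  [  0.1411    1.1229    0.1293    0.1541    0.1773]
  [  0.1429    0.1752    1.1481    0.2567    0.0914]
  [  0.1415    0.2525    0.2279    1.2513    0.0645]
  [  0.1842    0.1705    0.0774    0.1794    1.0972]
Total output x = L · d:
  x_0 = 1.1039·17 + 0.1614·58 + 0.1966·95 + 0.1965·64 + 0.0483·11 = 59.9070
  x_1 = 0.1411·17 + 1.1229·58 + 0.1293·95 + 0.1541·64 + 0.1773·11 = 91.6244
  x_2 = 0.1429·17 + 0.1752·58 + 1.1481·95 + 0.2567·64 + 0.0914·11 = 139.0905
  x_3 = 0.1415·17 + 0.2525·58 + 0.2279·95 + 1.2513·64 + 0.0645·11 = 119.4946
  x_4 = 0.1842·17 + 0.1705·58 + 0.0774·95 + 0.1794·64 + 1.0972·11 = 43.9263
Output multipliers (column sums of L):
  Construction: 1.7135
  Mining: 1.8824
  Finance: 1.7792
  Agriculture: 2.0381
  Chemicals: 1.4787

Agriculture (2.0381)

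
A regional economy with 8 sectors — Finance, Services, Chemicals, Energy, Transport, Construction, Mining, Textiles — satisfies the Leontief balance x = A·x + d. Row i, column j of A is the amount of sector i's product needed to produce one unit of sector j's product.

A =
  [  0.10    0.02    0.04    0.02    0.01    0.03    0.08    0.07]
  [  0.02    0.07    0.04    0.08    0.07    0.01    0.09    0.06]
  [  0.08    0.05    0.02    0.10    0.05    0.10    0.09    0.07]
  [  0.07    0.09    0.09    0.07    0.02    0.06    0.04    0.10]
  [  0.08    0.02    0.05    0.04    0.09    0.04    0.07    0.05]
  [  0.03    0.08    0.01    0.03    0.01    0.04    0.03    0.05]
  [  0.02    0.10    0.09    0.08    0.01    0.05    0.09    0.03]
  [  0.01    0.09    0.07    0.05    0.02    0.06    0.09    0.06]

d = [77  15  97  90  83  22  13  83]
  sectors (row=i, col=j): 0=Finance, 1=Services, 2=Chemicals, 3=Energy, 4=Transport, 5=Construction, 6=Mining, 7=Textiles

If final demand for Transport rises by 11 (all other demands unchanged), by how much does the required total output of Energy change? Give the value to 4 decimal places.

0.5719

Form M = I − A:
  [  0.90   -0.02   -0.04   -0.02   -0.01   -0.03   -0.08   -0.07]
  [ -0.02    0.93   -0.04   -0.08   -0.07   -0.01   -0.09   -0.06]
  [ -0.08   -0.05    0.98   -0.10   -0.05   -0.10   -0.09   -0.07]
  [ -0.07   -0.09   -0.09    0.93   -0.02   -0.06   -0.04   -0.10]
  [ -0.08   -0.02   -0.05   -0.04    0.91   -0.04   -0.07   -0.05]
  [ -0.03   -0.08   -0.01   -0.03   -0.01    0.96   -0.03   -0.05]
  [ -0.02   -0.10   -0.09   -0.08   -0.01   -0.05    0.91   -0.03]
  [ -0.01   -0.09   -0.07   -0.05   -0.02   -0.06   -0.09    0.94]
Leontief inverse L = M⁻¹:
  [  1.1325    0.0647    0.0761    0.0585    0.0274    0.0624    0.1310    0.1093]
  [  0.0583    1.1274    0.0879    0.1325    0.0997    0.0499    0.1513    0.1097]
  [  0.1274    0.1200    1.0746    0.1576    0.0794    0.1469    0.1602    0.1311]
  [  0.1165    0.1578    0.1407    1.1306    0.0520    0.1088    0.1130    0.1617]
  [  0.1223    0.0699    0.0922    0.0854    1.1170    0.0788    0.1287    0.0972]
  [  0.0507    0.1158    0.0365    0.0605    0.0270    1.0617    0.0672    0.0804]
  [  0.0597    0.1631    0.1368    0.1385    0.0393    0.0935    1.1543    0.0837]
  [  0.0449    0.1505    0.1141    0.1041    0.0478    0.1006    0.1514    1.1091]
Total output x = L · d:
  x_0 = 1.1325·77 + 0.0647·15 + 0.0761·97 + 0.0585·90 + 0.0274·83 + 0.0624·22 + 0.1310·13 + 0.1093·83 = 115.2441
  x_1 = 0.0583·77 + 1.1274·15 + 0.0879·97 + 0.1325·90 + 0.0997·83 + 0.0499·22 + 0.1513·13 + 0.1097·83 = 62.2989
  x_2 = 0.1274·77 + 0.1200·15 + 1.0746·97 + 0.1576·90 + 0.0794·83 + 0.1469·22 + 0.1602·13 + 0.1311·83 = 152.8144
  x_3 = 0.1165·77 + 0.1578·15 + 0.1407·97 + 1.1306·90 + 0.0520·83 + 0.1088·22 + 0.1130·13 + 0.1617·83 = 148.3396
  x_4 = 0.1223·77 + 0.0699·15 + 0.0922·97 + 0.0854·90 + 1.1170·83 + 0.0788·22 + 0.1287·13 + 0.0972·83 = 131.2873
  x_5 = 0.0507·77 + 0.1158·15 + 0.0365·97 + 0.0605·90 + 0.0270·83 + 1.0617·22 + 0.0672·13 + 0.0804·83 = 47.7620
  x_6 = 0.0597·77 + 0.1631·15 + 0.1368·97 + 0.1385·90 + 0.0393·83 + 0.0935·22 + 1.1543·13 + 0.0837·83 = 60.0514
  x_7 = 0.0449·77 + 0.1505·15 + 0.1141·97 + 0.1041·90 + 0.0478·83 + 0.1006·22 + 0.1514·13 + 1.1091·83 = 126.3505
Δx_3 = L[3,4] · Δd_4 = 0.0520 · 11 = 0.5719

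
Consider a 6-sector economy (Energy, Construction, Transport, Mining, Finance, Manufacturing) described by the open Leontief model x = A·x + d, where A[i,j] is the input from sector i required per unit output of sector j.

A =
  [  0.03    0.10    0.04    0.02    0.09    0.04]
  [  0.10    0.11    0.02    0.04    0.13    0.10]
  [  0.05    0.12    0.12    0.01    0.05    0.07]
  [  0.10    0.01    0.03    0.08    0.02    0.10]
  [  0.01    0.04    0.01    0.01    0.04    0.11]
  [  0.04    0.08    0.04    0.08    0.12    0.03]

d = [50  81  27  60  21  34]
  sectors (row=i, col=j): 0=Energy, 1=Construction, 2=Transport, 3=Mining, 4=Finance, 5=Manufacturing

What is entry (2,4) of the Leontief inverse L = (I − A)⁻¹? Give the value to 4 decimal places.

L[2,4] = 0.1087

Form M = I − A:
  [  0.97   -0.10   -0.04   -0.02   -0.09   -0.04]
  [ -0.10    0.89   -0.02   -0.04   -0.13   -0.10]
  [ -0.05   -0.12    0.88   -0.01   -0.05   -0.07]
  [ -0.10   -0.01   -0.03    0.92   -0.02   -0.10]
  [ -0.01   -0.04   -0.01   -0.01    0.96   -0.11]
  [ -0.04   -0.08   -0.04   -0.08   -0.12    0.97]
Leontief inverse L = M⁻¹:
  [  1.0570    0.1402    0.0577    0.0382    0.1320    0.0811]
  [  0.1386    1.1690    0.0447    0.0703    0.1949    0.1588]
  [  0.0877    0.1814    1.1524    0.0341    0.1087    0.1213]
  [  0.1277    0.0486    0.0514    1.1048    0.0611    0.1348]
  [  0.0273    0.0665    0.0219    0.0270    1.0717    0.1339]
  [  0.0726    0.1219    0.0605    0.1032    0.1636    1.0801]
Total output x = L · d:
  x_0 = 1.0570·50 + 0.1402·81 + 0.0577·27 + 0.0382·60 + 0.1320·21 + 0.0811·34 = 73.5864
  x_1 = 0.1386·50 + 1.1690·81 + 0.0447·27 + 0.0703·60 + 0.1949·21 + 0.1588·34 = 116.5376
  x_2 = 0.0877·50 + 0.1814·81 + 1.1524·27 + 0.0341·60 + 0.1087·21 + 0.1213·34 = 58.6455
  x_3 = 0.1277·50 + 0.0486·81 + 0.0514·27 + 1.1048·60 + 0.0611·21 + 0.1348·34 = 83.8618
  x_4 = 0.0273·50 + 0.0665·81 + 0.0219·27 + 0.0270·60 + 1.0717·21 + 0.1339·34 = 36.0273
  x_5 = 0.0726·50 + 0.1219·81 + 0.0605·27 + 0.1032·60 + 0.1636·21 + 1.0801·34 = 61.4892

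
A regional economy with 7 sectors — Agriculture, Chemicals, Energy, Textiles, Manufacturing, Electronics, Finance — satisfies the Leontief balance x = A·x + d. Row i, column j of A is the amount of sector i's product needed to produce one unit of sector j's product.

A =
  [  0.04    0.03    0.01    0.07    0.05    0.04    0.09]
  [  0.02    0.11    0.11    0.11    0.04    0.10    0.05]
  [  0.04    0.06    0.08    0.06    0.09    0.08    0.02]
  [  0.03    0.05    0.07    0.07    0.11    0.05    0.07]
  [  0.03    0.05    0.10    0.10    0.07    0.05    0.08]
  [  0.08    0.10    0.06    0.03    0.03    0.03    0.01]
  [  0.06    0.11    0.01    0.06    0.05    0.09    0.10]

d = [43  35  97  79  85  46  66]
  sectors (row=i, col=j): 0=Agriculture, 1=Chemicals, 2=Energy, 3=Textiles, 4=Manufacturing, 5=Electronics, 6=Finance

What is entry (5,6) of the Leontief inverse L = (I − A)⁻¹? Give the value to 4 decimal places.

Form M = I − A:
  [  0.96   -0.03   -0.01   -0.07   -0.05   -0.04   -0.09]
  [ -0.02    0.89   -0.11   -0.11   -0.04   -0.10   -0.05]
  [ -0.04   -0.06    0.92   -0.06   -0.09   -0.08   -0.02]
  [ -0.03   -0.05   -0.07    0.93   -0.11   -0.05   -0.07]
  [ -0.03   -0.05   -0.10   -0.10    0.93   -0.05   -0.08]
  [ -0.08   -0.10   -0.06   -0.03   -0.03    0.97   -0.01]
  [ -0.06   -0.11   -0.01   -0.06   -0.05   -0.09    0.90]
Leontief inverse L = M⁻¹:
  [  1.0659    0.0749    0.0451    0.1123    0.0876    0.0777    0.1291]
  [  0.0609    1.1844    0.1789    0.1791    0.1034    0.1633    0.1008]
  [  0.0721    0.1152    1.1344    0.1153    0.1397    0.1273    0.0616]
  [  0.0638    0.1094    0.1254    1.1296    0.1636    0.1019    0.1188]
  [  0.0662    0.1134    0.1576    0.1618    1.1285    0.1060    0.1305]
  [  0.1037    0.1441    0.1018    0.0761    0.0675    1.0700    0.0444]
  [  0.0976    0.1790    0.0648    0.1226    0.1004    0.1462    1.1523]
Total output x = L · d:
  x_0 = 1.0659·43 + 0.0749·35 + 0.0451·97 + 0.1123·79 + 0.0876·85 + 0.0777·46 + 0.1291·66 = 81.2374
  x_1 = 0.0609·43 + 1.1844·35 + 0.1789·97 + 0.1791·79 + 0.1034·85 + 0.1633·46 + 0.1008·66 = 98.5223
  x_2 = 0.0721·43 + 0.1152·35 + 1.1344·97 + 0.1153·79 + 0.1397·85 + 0.1273·46 + 0.0616·66 = 148.0750
  x_3 = 0.0638·43 + 0.1094·35 + 0.1254·97 + 1.1296·79 + 0.1636·85 + 0.1019·46 + 0.1188·66 = 134.4156
  x_4 = 0.0662·43 + 0.1134·35 + 0.1576·97 + 0.1618·79 + 1.1285·85 + 0.1060·46 + 0.1305·66 = 144.2959
  x_5 = 0.1037·43 + 0.1441·35 + 0.1018·97 + 0.0761·79 + 0.0675·85 + 1.0700·46 + 0.0444·66 = 83.2727
  x_6 = 0.0976·43 + 0.1790·35 + 0.0648·97 + 0.1226·79 + 0.1004·85 + 0.1462·46 + 1.1523·66 = 117.7408

L[5,6] = 0.0444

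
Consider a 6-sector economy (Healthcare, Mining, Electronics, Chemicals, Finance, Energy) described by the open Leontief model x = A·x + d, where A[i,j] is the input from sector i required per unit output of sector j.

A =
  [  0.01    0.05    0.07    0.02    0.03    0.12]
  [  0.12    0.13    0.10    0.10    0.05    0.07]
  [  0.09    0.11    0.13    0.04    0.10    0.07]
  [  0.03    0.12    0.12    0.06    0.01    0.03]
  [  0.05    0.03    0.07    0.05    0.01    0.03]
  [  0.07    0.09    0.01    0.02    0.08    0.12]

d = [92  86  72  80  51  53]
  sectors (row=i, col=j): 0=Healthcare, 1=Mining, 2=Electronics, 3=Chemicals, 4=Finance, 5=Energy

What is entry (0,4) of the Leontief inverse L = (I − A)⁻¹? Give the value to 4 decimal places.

Form M = I − A:
  [  0.99   -0.05   -0.07   -0.02   -0.03   -0.12]
  [ -0.12    0.87   -0.10   -0.10   -0.05   -0.07]
  [ -0.09   -0.11    0.87   -0.04   -0.10   -0.07]
  [ -0.03   -0.12   -0.12    0.94   -0.01   -0.03]
  [ -0.05   -0.03   -0.07   -0.05    0.99   -0.03]
  [ -0.07   -0.09   -0.01   -0.02   -0.08    0.88]
Leontief inverse L = M⁻¹:
  [  1.0479    0.0990    0.1086    0.0442    0.0613    0.1630]
  [  0.1850    1.2228    0.1858    0.1503    0.0994    0.1458]
  [  0.1534    0.1933    1.2095    0.0862    0.1488    0.1405]
  [  0.0811    0.1893    0.1845    1.0978    0.0482    0.0799]
  [  0.0769    0.0697    0.1076    0.0699    1.0326    0.0622]
  [  0.1129    0.1458    0.0554    0.0512    0.1117    1.1733]
Total output x = L · d:
  x_0 = 1.0479·92 + 0.0990·86 + 0.1086·72 + 0.0442·80 + 0.0613·51 + 0.1630·53 = 128.0501
  x_1 = 0.1850·92 + 1.2228·86 + 0.1858·72 + 0.1503·80 + 0.0994·51 + 0.1458·53 = 160.3856
  x_2 = 0.1534·92 + 0.1933·86 + 1.2095·72 + 0.0862·80 + 0.1488·51 + 0.1405·53 = 139.7548
  x_3 = 0.0811·92 + 0.1893·86 + 0.1845·72 + 1.0978·80 + 0.0482·51 + 0.0799·53 = 131.5409
  x_4 = 0.0769·92 + 0.0697·86 + 0.1076·72 + 0.0699·80 + 1.0326·51 + 0.0622·53 = 82.3640
  x_5 = 0.1129·92 + 0.1458·86 + 0.0554·72 + 0.0512·80 + 0.1117·51 + 1.1733·53 = 98.8815

L[0,4] = 0.0613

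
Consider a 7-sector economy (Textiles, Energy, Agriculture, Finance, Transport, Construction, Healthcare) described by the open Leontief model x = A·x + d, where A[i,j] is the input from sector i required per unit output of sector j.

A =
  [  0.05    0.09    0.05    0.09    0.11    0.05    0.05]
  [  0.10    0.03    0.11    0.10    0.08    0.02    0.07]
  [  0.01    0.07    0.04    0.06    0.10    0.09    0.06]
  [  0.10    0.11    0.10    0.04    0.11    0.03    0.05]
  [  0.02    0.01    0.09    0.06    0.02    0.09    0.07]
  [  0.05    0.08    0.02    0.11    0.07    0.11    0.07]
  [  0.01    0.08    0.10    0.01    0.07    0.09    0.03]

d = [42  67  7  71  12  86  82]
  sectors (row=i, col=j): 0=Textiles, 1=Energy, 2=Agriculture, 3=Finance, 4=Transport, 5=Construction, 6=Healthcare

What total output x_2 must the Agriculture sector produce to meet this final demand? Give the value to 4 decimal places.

Form M = I − A:
  [  0.95   -0.09   -0.05   -0.09   -0.11   -0.05   -0.05]
  [ -0.10    0.97   -0.11   -0.10   -0.08   -0.02   -0.07]
  [ -0.01   -0.07    0.96   -0.06   -0.10   -0.09   -0.06]
  [ -0.10   -0.11   -0.10    0.96   -0.11   -0.03   -0.05]
  [ -0.02   -0.01   -0.09   -0.06    0.98   -0.09   -0.07]
  [ -0.05   -0.08   -0.02   -0.11   -0.07    0.89   -0.07]
  [ -0.01   -0.08   -0.10   -0.01   -0.07   -0.09    0.97]
Leontief inverse L = M⁻¹:
  [  1.0959    0.1468    0.1194    0.1505    0.1793    0.1106    0.1031]
  [  0.1428    1.0938    0.1786    0.1592    0.1562    0.0842    0.1229]
  [  0.0483    0.1192    1.0987    0.1135    0.1581    0.1471    0.1069]
  [  0.1466    0.1706    0.1734    1.1079    0.1871    0.0968    0.1082]
  [  0.0495    0.0576    0.1348    0.1034    1.0738    0.1407    0.1080]
  [  0.1008    0.1446    0.0912    0.1752    0.1450    1.1750    0.1256]
  [  0.0425    0.1233    0.1492    0.0615    0.1239    0.1434    1.0737]
Total output x = L · d:
  x_0 = 1.0959·42 + 0.1468·67 + 0.1194·7 + 0.1505·71 + 0.1793·12 + 0.1106·86 + 0.1031·82 = 87.5021
  x_1 = 0.1428·42 + 1.0938·67 + 0.1786·7 + 0.1592·71 + 0.1562·12 + 0.0842·86 + 0.1229·82 = 111.0309
  x_2 = 0.0483·42 + 0.1192·67 + 1.0987·7 + 0.1135·71 + 0.1581·12 + 0.1471·86 + 0.1069·82 = 49.0794
  x_3 = 0.1466·42 + 0.1706·67 + 0.1734·7 + 1.1079·71 + 0.1871·12 + 0.0968·86 + 0.1082·82 = 116.9048
  x_4 = 0.0495·42 + 0.0576·67 + 0.1348·7 + 0.1034·71 + 1.0738·12 + 0.1407·86 + 0.1080·82 = 48.0739
  x_5 = 0.1008·42 + 0.1446·67 + 0.0912·7 + 0.1752·71 + 0.1450·12 + 1.1750·86 + 0.1256·82 = 140.0863
  x_6 = 0.0425·42 + 0.1233·67 + 0.1492·7 + 0.0615·71 + 0.1239·12 + 0.1434·86 + 1.0737·82 = 117.3272

49.0794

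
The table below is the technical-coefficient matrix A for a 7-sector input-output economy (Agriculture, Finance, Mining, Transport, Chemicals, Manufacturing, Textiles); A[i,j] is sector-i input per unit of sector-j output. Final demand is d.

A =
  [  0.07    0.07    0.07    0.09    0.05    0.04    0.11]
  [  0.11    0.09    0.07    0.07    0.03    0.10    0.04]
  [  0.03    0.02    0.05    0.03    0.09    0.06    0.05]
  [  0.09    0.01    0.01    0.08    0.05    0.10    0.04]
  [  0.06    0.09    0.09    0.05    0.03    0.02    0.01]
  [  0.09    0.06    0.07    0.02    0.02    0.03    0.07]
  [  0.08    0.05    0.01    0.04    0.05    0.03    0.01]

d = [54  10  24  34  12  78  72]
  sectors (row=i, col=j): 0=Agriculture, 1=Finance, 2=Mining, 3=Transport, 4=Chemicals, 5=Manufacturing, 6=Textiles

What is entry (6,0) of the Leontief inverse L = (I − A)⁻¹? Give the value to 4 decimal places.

L[6,0] = 0.1160

Form M = I − A:
  [  0.93   -0.07   -0.07   -0.09   -0.05   -0.04   -0.11]
  [ -0.11    0.91   -0.07   -0.07   -0.03   -0.10   -0.04]
  [ -0.03   -0.02    0.95   -0.03   -0.09   -0.06   -0.05]
  [ -0.09   -0.01   -0.01    0.92   -0.05   -0.10   -0.04]
  [ -0.06   -0.09   -0.09   -0.05    0.97   -0.02   -0.01]
  [ -0.09   -0.06   -0.07   -0.02   -0.02    0.97   -0.07]
  [ -0.08   -0.05   -0.01   -0.04   -0.05   -0.03    0.99]
Leontief inverse L = M⁻¹:
  [  1.1322    0.1135    0.1095    0.1361    0.0885    0.0856    0.1484]
  [  0.1760    1.1377    0.1164    0.1183    0.0687    0.1481    0.0873]
  [  0.0683    0.0505    1.0798    0.0570    0.1138    0.0853    0.0736]
  [  0.1387    0.0442    0.0430    1.1156    0.0766    0.1318    0.0745]
  [  0.1038    0.1223    0.1224    0.0840    1.0590    0.0562    0.0407]
  [  0.1342    0.0936    0.1013    0.0537    0.0491    1.0621    0.1016]
  [  0.1160    0.0779    0.0366    0.0685    0.0698    0.0556    1.0354]
Total output x = L · d:
  x_0 = 1.1322·54 + 0.1135·10 + 0.1095·24 + 0.1361·34 + 0.0885·12 + 0.0856·78 + 0.1484·72 = 87.9455
  x_1 = 0.1760·54 + 1.1377·10 + 0.1164·24 + 0.1183·34 + 0.0687·12 + 0.1481·78 + 0.0873·72 = 46.3615
  x_2 = 0.0683·54 + 0.0505·10 + 1.0798·24 + 0.0570·34 + 0.1138·12 + 0.0853·78 + 0.0736·72 = 45.3660
  x_3 = 0.1387·54 + 0.0442·10 + 0.0430·24 + 1.1156·34 + 0.0766·12 + 0.1318·78 + 0.0745·72 = 63.4593
  x_4 = 0.1038·54 + 0.1223·10 + 0.1224·24 + 0.0840·34 + 1.0590·12 + 0.0562·78 + 0.0407·72 = 32.6481
  x_5 = 0.1342·54 + 0.0936·10 + 0.1013·24 + 0.0537·34 + 0.0491·12 + 1.0621·78 + 0.1016·72 = 103.1883
  x_6 = 0.1160·54 + 0.0779·10 + 0.0366·24 + 0.0685·34 + 0.0698·12 + 0.0556·78 + 1.0354·72 = 89.9735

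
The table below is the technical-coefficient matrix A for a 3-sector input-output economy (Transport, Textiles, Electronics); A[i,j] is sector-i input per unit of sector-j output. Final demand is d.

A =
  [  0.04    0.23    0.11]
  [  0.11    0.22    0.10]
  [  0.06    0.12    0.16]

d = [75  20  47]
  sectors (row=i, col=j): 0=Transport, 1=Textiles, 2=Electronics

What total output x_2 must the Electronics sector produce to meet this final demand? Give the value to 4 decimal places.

Form M = I − A:
  [  0.96   -0.23   -0.11]
  [ -0.11    0.78   -0.10]
  [ -0.06   -0.12    0.84]
Leontief inverse L = M⁻¹:
  [  1.0934    0.3509    0.1850]
  [  0.1673    1.3596    0.1838]
  [  0.1020    0.2193    1.2299]
Total output x = L · d:
  x_0 = 1.0934·75 + 0.3509·20 + 0.1850·47 = 97.7179
  x_1 = 0.1673·75 + 1.3596·20 + 0.1838·47 = 48.3760
  x_2 = 0.1020·75 + 0.2193·20 + 1.2299·47 = 69.8431

69.8431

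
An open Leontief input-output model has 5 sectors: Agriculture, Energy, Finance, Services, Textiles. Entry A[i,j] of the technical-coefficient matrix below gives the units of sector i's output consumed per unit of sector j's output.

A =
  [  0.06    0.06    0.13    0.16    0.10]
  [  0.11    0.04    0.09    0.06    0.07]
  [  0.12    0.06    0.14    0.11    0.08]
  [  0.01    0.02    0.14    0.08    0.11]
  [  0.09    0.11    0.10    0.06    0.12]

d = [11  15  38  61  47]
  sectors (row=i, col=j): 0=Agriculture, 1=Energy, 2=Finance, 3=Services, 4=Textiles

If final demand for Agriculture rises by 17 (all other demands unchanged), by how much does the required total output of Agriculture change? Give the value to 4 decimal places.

19.1940

Form M = I − A:
  [  0.94   -0.06   -0.13   -0.16   -0.10]
  [ -0.11    0.96   -0.09   -0.06   -0.07]
  [ -0.12   -0.06    0.86   -0.11   -0.08]
  [ -0.01   -0.02   -0.14    0.92   -0.11]
  [ -0.09   -0.11   -0.10   -0.06    0.88]
Leontief inverse L = M⁻¹:
  [  1.1291    0.1128    0.2445    0.2454    0.1902]
  [  0.1632    1.0811    0.1746    0.1287    0.1365]
  [  0.1923    0.1143    1.2566    0.2022    0.1705]
  [  0.0645    0.0617    0.2222    1.1402    0.1750]
  [  0.1621    0.1639    0.2048    0.1419    1.2042]
Total output x = L · d:
  x_0 = 1.1291·11 + 0.1128·15 + 0.2445·38 + 0.2454·61 + 0.1902·47 = 47.3071
  x_1 = 0.1632·11 + 1.0811·15 + 0.1746·38 + 0.1287·61 + 0.1365·47 = 38.9140
  x_2 = 0.1923·11 + 0.1143·15 + 1.2566·38 + 0.2022·61 + 0.1705·47 = 71.9269
  x_3 = 0.0645·11 + 0.0617·15 + 0.2222·38 + 1.1402·61 + 0.1750·47 = 87.8493
  x_4 = 0.1621·11 + 0.1639·15 + 0.2048·38 + 0.1419·61 + 1.2042·47 = 77.2748
Δx_0 = L[0,0] · Δd_0 = 1.1291 · 17 = 19.1940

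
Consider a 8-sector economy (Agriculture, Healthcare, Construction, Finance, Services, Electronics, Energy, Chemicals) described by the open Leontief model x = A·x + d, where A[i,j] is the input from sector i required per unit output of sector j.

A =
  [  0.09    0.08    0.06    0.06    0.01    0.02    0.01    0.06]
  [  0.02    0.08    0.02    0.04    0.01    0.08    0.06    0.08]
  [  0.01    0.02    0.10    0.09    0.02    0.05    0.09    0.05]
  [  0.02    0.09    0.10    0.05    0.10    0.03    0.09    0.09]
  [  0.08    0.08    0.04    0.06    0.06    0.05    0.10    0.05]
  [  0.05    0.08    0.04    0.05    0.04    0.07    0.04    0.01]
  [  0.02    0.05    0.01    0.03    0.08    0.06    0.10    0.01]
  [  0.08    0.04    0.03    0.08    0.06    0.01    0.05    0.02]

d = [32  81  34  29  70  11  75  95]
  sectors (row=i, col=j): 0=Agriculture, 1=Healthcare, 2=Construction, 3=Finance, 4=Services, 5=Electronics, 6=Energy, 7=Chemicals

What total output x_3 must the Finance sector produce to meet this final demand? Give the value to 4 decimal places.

87.7837

Form M = I − A:
  [  0.91   -0.08   -0.06   -0.06   -0.01   -0.02   -0.01   -0.06]
  [ -0.02    0.92   -0.02   -0.04   -0.01   -0.08   -0.06   -0.08]
  [ -0.01   -0.02    0.90   -0.09   -0.02   -0.05   -0.09   -0.05]
  [ -0.02   -0.09   -0.10    0.95   -0.10   -0.03   -0.09   -0.09]
  [ -0.08   -0.08   -0.04   -0.06    0.94   -0.05   -0.10   -0.05]
  [ -0.05   -0.08   -0.04   -0.05   -0.04    0.93   -0.04   -0.01]
  [ -0.02   -0.05   -0.01   -0.03   -0.08   -0.06    0.90   -0.01]
  [ -0.08   -0.04   -0.03   -0.08   -0.06   -0.01   -0.05    0.98]
Leontief inverse L = M⁻¹:
  [  1.1206    0.1240    0.0963    0.0999    0.0386    0.0496    0.0521    0.0958]
  [  0.0486    1.1235    0.0483    0.0760    0.0421    0.1129    0.1036    0.1085]
  [  0.0376    0.0655    1.1408    0.1333    0.0611    0.0858    0.1474    0.0836]
  [  0.0622    0.1514    0.1469    1.1069    0.1491    0.0780    0.1637    0.1354]
  [  0.1201    0.1396    0.0812    0.1086    1.1034    0.0932    0.1615    0.0918]
  [  0.0778    0.1252    0.0720    0.0857    0.0696    1.1040    0.0841    0.0422]
  [  0.0472    0.0926    0.0351    0.0615    0.1126    0.0932    1.1461    0.0363]
  [  0.1102    0.0849    0.0642    0.1164    0.0929    0.0394    0.0956    1.0542]
Total output x = L · d:
  x_0 = 1.1206·32 + 0.1240·81 + 0.0963·34 + 0.0999·29 + 0.0386·70 + 0.0496·11 + 0.0521·75 + 0.0958·95 = 68.3284
  x_1 = 0.0486·32 + 1.1235·81 + 0.0483·34 + 0.0760·29 + 0.0421·70 + 0.1129·11 + 0.1036·75 + 0.1085·95 = 118.6680
  x_2 = 0.0376·32 + 0.0655·81 + 1.1408·34 + 0.1333·29 + 0.0611·70 + 0.0858·11 + 0.1474·75 + 0.0836·95 = 73.3818
  x_3 = 0.0622·32 + 0.1514·81 + 0.1469·34 + 1.1069·29 + 0.1491·70 + 0.0780·11 + 0.1637·75 + 0.1354·95 = 87.7837
  x_4 = 0.1201·32 + 0.1396·81 + 0.0812·34 + 0.1086·29 + 1.1034·70 + 0.0932·11 + 0.1615·75 + 0.0918·95 = 120.1578
  x_5 = 0.0778·32 + 0.1252·81 + 0.0720·34 + 0.0857·29 + 0.0696·70 + 1.1040·11 + 0.0841·75 + 0.0422·95 = 44.8979
  x_6 = 0.0472·32 + 0.0926·81 + 0.0351·34 + 0.0615·29 + 0.1126·70 + 0.0932·11 + 1.1461·75 + 0.0363·95 = 110.3066
  x_7 = 0.1102·32 + 0.0849·81 + 0.0642·34 + 0.1164·29 + 0.0929·70 + 0.0394·11 + 0.0956·75 + 1.0542·95 = 130.2152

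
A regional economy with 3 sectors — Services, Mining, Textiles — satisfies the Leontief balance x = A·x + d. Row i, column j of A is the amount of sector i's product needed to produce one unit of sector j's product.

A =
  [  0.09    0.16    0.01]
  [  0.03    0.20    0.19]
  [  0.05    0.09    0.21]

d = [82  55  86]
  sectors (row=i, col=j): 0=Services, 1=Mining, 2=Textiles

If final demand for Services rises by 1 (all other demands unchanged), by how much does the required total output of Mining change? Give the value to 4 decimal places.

0.0599

Form M = I − A:
  [  0.91   -0.16   -0.01]
  [ -0.03    0.80   -0.19]
  [ -0.05   -0.09    0.79]
Leontief inverse L = M⁻¹:
  [  1.1103    0.2299    0.0693]
  [  0.0599    1.2972    0.3127]
  [  0.0771    0.1623    1.3058]
Total output x = L · d:
  x_0 = 1.1103·82 + 0.2299·55 + 0.0693·86 = 109.6488
  x_1 = 0.0599·82 + 1.2972·55 + 0.3127·86 = 103.1555
  x_2 = 0.0771·82 + 0.1623·55 + 1.3058·86 = 127.5525
Δx_1 = L[1,0] · Δd_0 = 0.0599 · 1 = 0.0599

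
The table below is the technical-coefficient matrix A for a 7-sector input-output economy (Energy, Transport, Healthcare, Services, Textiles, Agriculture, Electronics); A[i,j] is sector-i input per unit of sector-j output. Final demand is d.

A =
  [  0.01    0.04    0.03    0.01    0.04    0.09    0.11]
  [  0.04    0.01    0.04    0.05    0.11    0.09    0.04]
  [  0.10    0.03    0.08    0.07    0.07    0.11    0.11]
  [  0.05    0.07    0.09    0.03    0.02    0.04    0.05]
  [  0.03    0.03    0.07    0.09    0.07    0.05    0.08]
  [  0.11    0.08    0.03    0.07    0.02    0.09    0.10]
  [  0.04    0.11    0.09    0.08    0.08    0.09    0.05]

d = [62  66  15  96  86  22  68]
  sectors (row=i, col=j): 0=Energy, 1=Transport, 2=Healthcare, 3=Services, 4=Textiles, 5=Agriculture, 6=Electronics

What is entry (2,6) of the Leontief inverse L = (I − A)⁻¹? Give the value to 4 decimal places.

Form M = I − A:
  [  0.99   -0.04   -0.03   -0.01   -0.04   -0.09   -0.11]
  [ -0.04    0.99   -0.04   -0.05   -0.11   -0.09   -0.04]
  [ -0.10   -0.03    0.92   -0.07   -0.07   -0.11   -0.11]
  [ -0.05   -0.07   -0.09    0.97   -0.02   -0.04   -0.05]
  [ -0.03   -0.03   -0.07   -0.09    0.93   -0.05   -0.08]
  [ -0.11   -0.08   -0.03   -0.07   -0.02    0.91   -0.10]
  [ -0.04   -0.11   -0.09   -0.08   -0.08   -0.09    0.95]
Leontief inverse L = M⁻¹:
  [  1.0471    0.0791    0.0683    0.0501    0.0771    0.1416    0.1565]
  [  0.0796    1.0490    0.0824    0.0927    0.1470    0.1431    0.0953]
  [  0.1591    0.0914    1.1438    0.1307    0.1273    0.1948    0.1928]
  [  0.0875    0.1035    0.1292    1.0671    0.0594    0.0946    0.1006]
  [  0.0736    0.0742    0.1207    0.1359    1.1135    0.1100    0.1381]
  [  0.1578    0.1321    0.0822    0.1187    0.0706    1.1632    0.1680]
  [  0.0969    0.1609    0.1496    0.1378    0.1378    0.1684    1.1245]
Total output x = L · d:
  x_0 = 1.0471·62 + 0.0791·66 + 0.0683·15 + 0.0501·96 + 0.0771·86 + 0.1416·22 + 0.1565·68 = 96.3604
  x_1 = 0.0796·62 + 1.0490·66 + 0.0824·15 + 0.0927·96 + 0.1470·86 + 0.1431·22 + 0.0953·68 = 106.5646
  x_2 = 0.1591·62 + 0.0914·66 + 1.1438·15 + 0.1307·96 + 0.1273·86 + 0.1948·22 + 0.1928·68 = 73.9457
  x_3 = 0.0875·62 + 0.1035·66 + 0.1292·15 + 1.0671·96 + 0.0594·86 + 0.0946·22 + 0.1006·68 = 130.6655
  x_4 = 0.0736·62 + 0.0742·66 + 0.1207·15 + 0.1359·96 + 1.1135·86 + 0.1100·22 + 0.1381·68 = 131.8975
  x_5 = 0.1578·62 + 0.1321·66 + 0.0822·15 + 0.1187·96 + 0.0706·86 + 1.1632·22 + 0.1680·68 = 74.2197
  x_6 = 0.0969·62 + 0.1609·66 + 0.1496·15 + 0.1378·96 + 0.1378·86 + 0.1684·22 + 1.1245·68 = 124.1226

L[2,6] = 0.1928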